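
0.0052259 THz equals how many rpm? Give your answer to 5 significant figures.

1 THz = 6.00000e+13 rpm.
So 0.0052259 × 6.00000e+13 ≈ 3.1355e+11 rpm.

3.1355e+11 revolutions per minute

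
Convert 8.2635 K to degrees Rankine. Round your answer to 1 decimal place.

14.9 °R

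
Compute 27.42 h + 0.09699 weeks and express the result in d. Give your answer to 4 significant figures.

1.821 d

27.42 h = 1.14250 d and 0.09699 wk = 0.678930 d.
1.14250 + 0.678930 ≈ 1.821 d.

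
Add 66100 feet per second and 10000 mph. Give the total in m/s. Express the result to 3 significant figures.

24600 meters per second

66100 ft/s = 20147.3 m/s and 10000 mph = 4470.40 m/s.
20147.3 + 4470.40 ≈ 24600 m/s.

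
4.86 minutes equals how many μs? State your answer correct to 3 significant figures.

2.92e+8 μs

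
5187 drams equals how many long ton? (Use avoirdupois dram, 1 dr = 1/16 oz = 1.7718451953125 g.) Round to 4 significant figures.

0.009045 long ton

1 dram = 1.74386 × 10^-6 long tons.
So 5187 × 1.74386 × 10^-6 ≈ 0.009045 long ton.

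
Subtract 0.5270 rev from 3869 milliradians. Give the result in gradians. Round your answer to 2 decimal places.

35.51 gradians

3869 mrad = 246.308 grad and 0.5270 rev = 210.800 grad.
246.308 − 210.800 ≈ 35.51 grad.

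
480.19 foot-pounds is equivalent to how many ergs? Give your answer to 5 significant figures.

1 ft·lbf = 1.35582e+7 ergs.
Then 480.19 × 1.35582e+7 ≈ 6.5105e+9 erg.

6.5105e+9 erg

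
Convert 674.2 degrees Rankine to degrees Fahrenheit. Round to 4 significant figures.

214.5 degrees Fahrenheit

°R = °F + 459.67.
Applying the formula gives 214.5 °F.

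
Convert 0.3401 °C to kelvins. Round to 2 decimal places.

273.49 kelvins

K = °C + 273.15.
Applying the formula gives 273.49 K.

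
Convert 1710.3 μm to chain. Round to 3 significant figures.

1 micrometer = 4.97097 × 10^-8 chain.
So 1710.3 × 4.97097 × 10^-8 ≈ 8.50 × 10^-5 chain.

8.50 × 10^-5 chains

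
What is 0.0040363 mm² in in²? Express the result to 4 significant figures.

6.256e-6 square inches

1 square millimeter = 0.00155000 in².
0.0040363 × 0.00155000 ≈ 6.256e-6 in².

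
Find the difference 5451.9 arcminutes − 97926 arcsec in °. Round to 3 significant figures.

5451.9 arcmin = 90.8650 ° and 97926 arcsec = 27.2017 °.
90.8650 − 27.2017 ≈ 63.7 °.

63.7 °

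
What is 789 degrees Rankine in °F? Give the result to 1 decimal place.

329.3 °F

°R = °F + 459.67.
Applying the formula gives 329.3 °F.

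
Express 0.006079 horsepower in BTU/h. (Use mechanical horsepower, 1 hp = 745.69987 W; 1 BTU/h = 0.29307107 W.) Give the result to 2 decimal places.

15.47 BTU/h

1 hp = 2544.43 BTU/h.
Thus 0.006079 × 2544.43 ≈ 15.47 BTU/h.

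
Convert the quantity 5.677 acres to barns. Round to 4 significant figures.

1 acre = 4.04686 × 10^31 barns.
So 5.677 × 4.04686 × 10^31 ≈ 2.297 × 10^32 barn.

2.297 × 10^32 barn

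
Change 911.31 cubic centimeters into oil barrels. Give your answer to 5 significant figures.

0.0057320 bbl

1 cubic centimeter = 6.28981e-6 bbl.
Then 911.31 × 6.28981e-6 ≈ 0.0057320 bbl.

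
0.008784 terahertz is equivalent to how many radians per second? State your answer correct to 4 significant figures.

5.519 × 10^10 rad/s

1 terahertz = 6.28319 × 10^12 rad/s.
So 0.008784 × 6.28319 × 10^12 ≈ 5.519 × 10^10 rad/s.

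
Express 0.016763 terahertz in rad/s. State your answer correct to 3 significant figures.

1 terahertz = 6.28319e+12 radians per second.
Thus 0.016763 × 6.28319e+12 ≈ 1.05e+11 rad/s.

1.05e+11 rad/s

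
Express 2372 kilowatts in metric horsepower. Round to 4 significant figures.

3225 PS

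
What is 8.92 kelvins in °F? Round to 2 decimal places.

K = (°F + 459.67) × 5/9.
Applying the formula gives -443.61 °F.

-443.61 °F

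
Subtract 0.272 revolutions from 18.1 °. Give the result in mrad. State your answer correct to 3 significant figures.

-1390 mrad

18.1 ° = 315.905 mrad and 0.272 rev = 1709.03 mrad.
315.905 − 1709.03 ≈ -1390 mrad.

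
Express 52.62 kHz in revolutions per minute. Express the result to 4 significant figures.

1 kilohertz = 60000.0 rpm.
Thus 52.62 × 60000.0 ≈ 3.157e+6 rpm.

3.157e+6 rpm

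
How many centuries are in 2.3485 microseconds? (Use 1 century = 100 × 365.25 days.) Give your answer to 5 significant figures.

1 microsecond = 3.168809e-16 centuries.
2.3485 × 3.168809e-16 ≈ 7.4419e-16 century.

7.4419e-16 centuries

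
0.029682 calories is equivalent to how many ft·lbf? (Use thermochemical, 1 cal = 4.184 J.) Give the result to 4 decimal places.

0.0916 foot-pounds

1 calorie = 3.08596 ft·lbf.
So 0.029682 × 3.08596 ≈ 0.0916 ft·lbf.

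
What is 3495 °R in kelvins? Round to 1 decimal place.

1941.7 kelvins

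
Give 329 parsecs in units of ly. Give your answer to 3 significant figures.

1070 light-years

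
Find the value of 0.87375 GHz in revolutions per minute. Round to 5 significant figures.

5.2425e+10 revolutions per minute

1 GHz = 6.00000e+10 revolutions per minute.
Then 0.87375 × 6.00000e+10 ≈ 5.2425e+10 rpm.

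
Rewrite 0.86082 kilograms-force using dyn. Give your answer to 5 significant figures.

844180 dyn

1 kilogram-force = 980665 dynes.
So 0.86082 × 980665 ≈ 844180 dyn.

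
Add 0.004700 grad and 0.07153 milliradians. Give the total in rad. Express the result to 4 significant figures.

0.004700 grad = 7.38274e-5 rad and 0.07153 mrad = 7.15300e-5 rad.
7.38274e-5 + 7.15300e-5 ≈ 0.0001454 rad.

0.0001454 radians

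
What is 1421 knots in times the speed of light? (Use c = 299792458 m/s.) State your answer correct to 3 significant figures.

2.44 × 10^-6 times the speed of light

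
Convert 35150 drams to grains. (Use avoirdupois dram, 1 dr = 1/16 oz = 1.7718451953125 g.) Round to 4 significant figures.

961100 gr

1 dram = 27.34375 gr.
Thus 35150 × 27.34375 ≈ 961100 gr.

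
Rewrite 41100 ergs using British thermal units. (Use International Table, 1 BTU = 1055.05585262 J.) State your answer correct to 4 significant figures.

3.896 × 10^-6 British thermal units

1 erg = 9.47817 × 10^-11 BTU.
41100 × 9.47817 × 10^-11 ≈ 3.896 × 10^-6 BTU.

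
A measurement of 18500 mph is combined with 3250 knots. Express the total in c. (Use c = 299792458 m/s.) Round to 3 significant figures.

3.32 × 10^-5 c

18500 mph = 2.75866 × 10^-5 c and 3250 kn = 5.57701 × 10^-6 c.
2.75866 × 10^-5 + 5.57701 × 10^-6 ≈ 3.32 × 10^-5 c.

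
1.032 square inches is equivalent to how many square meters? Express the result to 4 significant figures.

1 square inch = 0.000645160 m².
Thus 1.032 × 0.000645160 ≈ 0.0006658 m².

0.0006658 m²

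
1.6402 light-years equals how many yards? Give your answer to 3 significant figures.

1 ly = 1.03464 × 10^16 yards.
So 1.6402 × 1.03464 × 10^16 ≈ 1.70 × 10^16 yd.

1.70 × 10^16 yd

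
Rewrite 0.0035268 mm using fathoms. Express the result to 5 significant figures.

1.9285e-6 fathom

1 millimeter = 0.000546807 fathoms.
So 0.0035268 × 0.000546807 ≈ 1.9285e-6 fathom.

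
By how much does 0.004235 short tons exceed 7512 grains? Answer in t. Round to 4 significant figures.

0.004235 short ton = 0.00384193 t and 7512 gr = 0.000486769 t.
0.00384193 − 0.000486769 ≈ 0.003355 t.

0.003355 t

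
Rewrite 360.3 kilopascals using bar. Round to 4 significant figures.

3.603 bar

1 kPa = 0.0100000 bar.
Thus 360.3 × 0.0100000 ≈ 3.603 bar.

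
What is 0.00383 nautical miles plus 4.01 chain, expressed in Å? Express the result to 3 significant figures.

8.78e+11 Å

0.00383 nmi = 7.09316e+10 Å and 4.01 chain = 8.06684e+11 Å.
7.09316e+10 + 8.06684e+11 ≈ 8.78e+11 Å.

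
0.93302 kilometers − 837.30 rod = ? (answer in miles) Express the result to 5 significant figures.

-2.0368 miles

0.93302 km = 0.579752 mi and 837.30 rod = 2.61656 mi.
0.579752 − 2.61656 ≈ -2.0368 mi.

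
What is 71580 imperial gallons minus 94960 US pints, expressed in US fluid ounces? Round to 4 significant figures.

9.484 × 10^6 US fl oz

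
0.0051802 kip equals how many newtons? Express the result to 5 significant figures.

23.043 N

1 kip = 4448.22 newtons.
Then 0.0051802 × 4448.22 ≈ 23.043 N.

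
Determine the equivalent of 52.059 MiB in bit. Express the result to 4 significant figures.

4.367e+8 bits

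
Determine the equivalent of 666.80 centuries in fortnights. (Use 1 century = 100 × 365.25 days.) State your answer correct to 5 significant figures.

1 century = 2608.93 fortnights.
Thus 666.80 × 2608.93 ≈ 1.7396e+6 fortnight.

1.7396e+6 fortnight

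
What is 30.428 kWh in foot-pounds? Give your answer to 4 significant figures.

8.079 × 10^7 ft·lbf

1 kilowatt-hour = 2.65522 × 10^6 ft·lbf.
So 30.428 × 2.65522 × 10^6 ≈ 8.079 × 10^7 ft·lbf.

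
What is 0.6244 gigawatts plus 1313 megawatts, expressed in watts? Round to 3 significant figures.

0.6244 GW = 6.24400e+8 W and 1313 MW = 1.31300e+9 W.
6.24400e+8 + 1.31300e+9 ≈ 1.94e+9 W.

1.94e+9 watts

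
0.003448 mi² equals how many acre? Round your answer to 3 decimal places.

1 mi² = 640.000 acres.
So 0.003448 × 640.000 ≈ 2.207 acre.

2.207 acres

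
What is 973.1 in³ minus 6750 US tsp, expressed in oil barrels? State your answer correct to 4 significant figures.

973.1 in³ = 0.100299 bbl and 6750 US tsp = 0.209263 bbl.
0.100299 − 0.209263 ≈ -0.1090 bbl.

-0.1090 oil barrels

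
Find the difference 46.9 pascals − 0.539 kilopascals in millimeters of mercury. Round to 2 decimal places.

46.9 Pa = 0.351779 mmHg and 0.539 kPa = 4.04283 mmHg.
0.351779 − 4.04283 ≈ -3.69 mmHg.

-3.69 mmHg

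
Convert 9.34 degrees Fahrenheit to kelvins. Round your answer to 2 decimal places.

K = (°F + 459.67) × 5/9.
Applying the formula gives 260.56 K.

260.56 kelvins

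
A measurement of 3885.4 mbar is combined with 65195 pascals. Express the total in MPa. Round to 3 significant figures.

0.454 MPa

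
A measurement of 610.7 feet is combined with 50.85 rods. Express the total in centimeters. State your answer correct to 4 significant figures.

44190 cm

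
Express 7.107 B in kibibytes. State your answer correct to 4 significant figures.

0.006940 KiB

1 B = 0.0009765625 KiB.
7.107 × 0.0009765625 ≈ 0.006940 KiB.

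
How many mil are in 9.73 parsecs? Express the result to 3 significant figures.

1.18 × 10^22 mils

1 pc = 1.21483 × 10^21 mil.
So 9.73 × 1.21483 × 10^21 ≈ 1.18 × 10^22 mil.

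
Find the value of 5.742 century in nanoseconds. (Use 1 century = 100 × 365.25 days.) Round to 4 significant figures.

1 century = 3.15576e+18 nanoseconds.
Thus 5.742 × 3.15576e+18 ≈ 1.812e+19 ns.

1.812e+19 ns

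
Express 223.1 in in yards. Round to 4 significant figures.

6.197 yards

1 inch = 0.0277778 yards.
Then 223.1 × 0.0277778 ≈ 6.197 yd.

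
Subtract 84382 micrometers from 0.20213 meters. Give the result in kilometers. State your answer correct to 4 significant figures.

0.0001177 km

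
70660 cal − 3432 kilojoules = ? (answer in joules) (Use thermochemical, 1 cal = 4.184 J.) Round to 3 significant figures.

-3.14 × 10^6 joules

70660 cal = 295641 J and 3432 kJ = 3.43200 × 10^6 J.
295641 − 3.43200 × 10^6 ≈ -3.14 × 10^6 J.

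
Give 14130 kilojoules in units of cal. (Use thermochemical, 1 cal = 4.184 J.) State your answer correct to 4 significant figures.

3.377e+6 calories

1 kJ = 239.006 cal.
So 14130 × 239.006 ≈ 3.377e+6 cal.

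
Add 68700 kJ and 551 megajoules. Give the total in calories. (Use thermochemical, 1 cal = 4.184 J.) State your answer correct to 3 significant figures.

1.48e+8 calories

68700 kJ = 1.64197e+7 cal and 551 MJ = 1.31692e+8 cal.
1.64197e+7 + 1.31692e+8 ≈ 1.48e+8 cal.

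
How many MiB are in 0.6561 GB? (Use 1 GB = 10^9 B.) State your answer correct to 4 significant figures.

625.7 MiB

1 gigabyte = 953.674 mebibytes.
Thus 0.6561 × 953.674 ≈ 625.7 MiB.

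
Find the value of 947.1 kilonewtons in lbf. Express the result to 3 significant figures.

1 kilonewton = 224.809 lbf.
Thus 947.1 × 224.809 ≈ 213000 lbf.

213000 lbf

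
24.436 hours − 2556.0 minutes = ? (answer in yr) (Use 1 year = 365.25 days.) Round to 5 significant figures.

24.436 h = 0.00278759 yr and 2556.0 min = 0.00485969 yr.
0.00278759 − 0.00485969 ≈ -0.0020721 yr.

-0.0020721 yr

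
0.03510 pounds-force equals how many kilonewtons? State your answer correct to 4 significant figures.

0.0001561 kilonewtons

1 lbf = 0.00444822 kN.
Then 0.03510 × 0.00444822 ≈ 0.0001561 kN.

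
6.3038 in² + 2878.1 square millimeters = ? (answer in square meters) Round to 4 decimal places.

0.0069 square meters

6.3038 in² = 0.00406696 m² and 2878.1 mm² = 0.00287810 m².
0.00406696 + 0.00287810 ≈ 0.0069 m².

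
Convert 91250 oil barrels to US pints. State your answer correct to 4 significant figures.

3.066 × 10^7 US pt

1 oil barrel = 336.000 US pt.
Then 91250 × 336.000 ≈ 3.066 × 10^7 US pt.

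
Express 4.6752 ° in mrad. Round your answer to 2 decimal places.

81.60 mrad

1 degree = 17.4533 mrad.
Then 4.6752 × 17.4533 ≈ 81.60 mrad.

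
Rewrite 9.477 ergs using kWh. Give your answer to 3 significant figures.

2.63 × 10^-13 kWh

1 erg = 2.77778 × 10^-14 kilowatt-hours.
9.477 × 2.77778 × 10^-14 ≈ 2.63 × 10^-13 kWh.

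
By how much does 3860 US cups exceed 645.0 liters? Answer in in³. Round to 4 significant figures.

16370 in³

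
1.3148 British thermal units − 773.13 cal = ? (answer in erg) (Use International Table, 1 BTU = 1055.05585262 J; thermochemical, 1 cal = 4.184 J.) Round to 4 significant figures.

-1.848 × 10^10 erg

1.3148 BTU = 1.38719 × 10^10 erg and 773.13 cal = 3.23478 × 10^10 erg.
1.38719 × 10^10 − 3.23478 × 10^10 ≈ -1.848 × 10^10 erg.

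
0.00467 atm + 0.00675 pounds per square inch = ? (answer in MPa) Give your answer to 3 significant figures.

0.000520 MPa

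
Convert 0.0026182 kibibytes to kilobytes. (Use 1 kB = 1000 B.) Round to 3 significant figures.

0.00268 kB

1 KiB = 1.02400 kB.
Thus 0.0026182 × 1.02400 ≈ 0.00268 kB.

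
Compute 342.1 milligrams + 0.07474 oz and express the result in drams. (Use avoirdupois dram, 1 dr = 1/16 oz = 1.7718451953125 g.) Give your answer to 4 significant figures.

1.389 dr

342.1 mg = 0.193076 dr and 0.07474 oz = 1.19584 dr.
0.193076 + 1.19584 ≈ 1.389 dr.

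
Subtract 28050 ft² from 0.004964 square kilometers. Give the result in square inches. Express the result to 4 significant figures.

3.655e+6 in²

0.004964 km² = 7.69422e+6 in² and 28050 ft² = 4.03920e+6 in².
7.69422e+6 − 4.03920e+6 ≈ 3.655e+6 in².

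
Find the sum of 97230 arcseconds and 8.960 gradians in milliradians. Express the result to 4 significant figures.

97230 arcsec = 471.384 mrad and 8.960 grad = 140.743 mrad.
471.384 + 140.743 ≈ 612.1 mrad.

612.1 mrad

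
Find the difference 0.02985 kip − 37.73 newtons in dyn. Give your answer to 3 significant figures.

9.50 × 10^6 dyn

0.02985 kip = 1.32779 × 10^7 dyn and 37.73 N = 3.77300 × 10^6 dyn.
1.32779 × 10^7 − 3.77300 × 10^6 ≈ 9.50 × 10^6 dyn.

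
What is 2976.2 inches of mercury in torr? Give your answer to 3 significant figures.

75600 torr

1 inHg = 25.4000 torr.
Thus 2976.2 × 25.4000 ≈ 75600 torr.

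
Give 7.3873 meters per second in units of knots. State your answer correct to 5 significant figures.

1 m/s = 1.94384 kn.
Thus 7.3873 × 1.94384 ≈ 14.360 kn.

14.360 knots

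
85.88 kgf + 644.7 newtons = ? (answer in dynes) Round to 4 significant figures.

85.88 kgf = 8.42195 × 10^7 dyn and 644.7 N = 6.44700 × 10^7 dyn.
8.42195 × 10^7 + 6.44700 × 10^7 ≈ 1.487 × 10^8 dyn.

1.487 × 10^8 dyn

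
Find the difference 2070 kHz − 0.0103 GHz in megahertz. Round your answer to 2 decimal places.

-8.23 MHz

2070 kHz = 2.07000 MHz and 0.0103 GHz = 10.3000 MHz.
2.07000 − 10.3000 ≈ -8.23 MHz.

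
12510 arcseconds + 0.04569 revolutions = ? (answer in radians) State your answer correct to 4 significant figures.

0.3477 radians

12510 arcsec = 0.0606502 rad and 0.04569 rev = 0.287079 rad.
0.0606502 + 0.287079 ≈ 0.3477 rad.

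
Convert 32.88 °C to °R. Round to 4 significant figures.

°R = (°C + 273.15) × 9/5.
Applying the formula gives 550.9 °R.

550.9 °R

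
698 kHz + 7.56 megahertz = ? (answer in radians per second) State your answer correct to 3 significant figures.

698 kHz = 4.38566 × 10^6 rad/s and 7.56 MHz = 4.75009 × 10^7 rad/s.
4.38566 × 10^6 + 4.75009 × 10^7 ≈ 5.19 × 10^7 rad/s.

5.19 × 10^7 radians per second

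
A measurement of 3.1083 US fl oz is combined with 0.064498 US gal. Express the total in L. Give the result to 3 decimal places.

3.1083 US fl oz = 0.0919234 L and 0.064498 US gal = 0.244151 L.
0.0919234 + 0.244151 ≈ 0.336 L.

0.336 L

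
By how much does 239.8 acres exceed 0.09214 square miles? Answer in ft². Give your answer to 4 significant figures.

239.8 acre = 1.04457 × 10^7 ft² and 0.09214 mi² = 2.56872 × 10^6 ft².
1.04457 × 10^7 − 2.56872 × 10^6 ≈ 7.877 × 10^6 ft².

7.877 × 10^6 square feet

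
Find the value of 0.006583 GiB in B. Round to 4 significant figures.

7.068e+6 B

1 GiB = 1.07374e+9 B.
Then 0.006583 × 1.07374e+9 ≈ 7.068e+6 B.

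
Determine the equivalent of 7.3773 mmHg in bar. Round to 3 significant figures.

1 millimeter of mercury = 0.00133322 bar.
7.3773 × 0.00133322 ≈ 0.00984 bar.

0.00984 bar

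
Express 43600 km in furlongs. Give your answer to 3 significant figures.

217000 furlong

1 km = 4.97097 furlongs.
So 43600 × 4.97097 ≈ 217000 furlong.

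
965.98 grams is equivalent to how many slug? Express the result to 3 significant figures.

0.0662 slug

1 gram = 6.85218e-5 slugs.
So 965.98 × 6.85218e-5 ≈ 0.0662 slug.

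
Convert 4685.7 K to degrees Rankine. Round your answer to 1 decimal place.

°R = K × 9/5.
Applying the formula gives 8434.3 °R.

8434.3 °R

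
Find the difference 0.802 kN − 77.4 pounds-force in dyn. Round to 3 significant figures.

4.58e+7 dynes

0.802 kN = 8.02000e+7 dyn and 77.4 lbf = 3.44292e+7 dyn.
8.02000e+7 − 3.44292e+7 ≈ 4.58e+7 dyn.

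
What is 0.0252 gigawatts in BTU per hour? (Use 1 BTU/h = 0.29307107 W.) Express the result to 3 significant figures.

1 gigawatt = 3.41214 × 10^9 BTU/h.
0.0252 × 3.41214 × 10^9 ≈ 8.60 × 10^7 BTU/h.

8.60 × 10^7 BTU/h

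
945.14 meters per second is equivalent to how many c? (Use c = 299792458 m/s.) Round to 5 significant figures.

1 m/s = 3.33564e-9 times the speed of light.
So 945.14 × 3.33564e-9 ≈ 3.1526e-6 c.

3.1526e-6 c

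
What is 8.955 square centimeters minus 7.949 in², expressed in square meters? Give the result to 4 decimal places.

8.955 cm² = 0.000895500 m² and 7.949 in² = 0.00512838 m².
0.000895500 − 0.00512838 ≈ -0.0042 m².

-0.0042 m²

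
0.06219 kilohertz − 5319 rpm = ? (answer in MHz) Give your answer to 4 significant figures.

0.06219 kHz = 6.21900e-5 MHz and 5319 rpm = 8.86500e-5 MHz.
6.21900e-5 − 8.86500e-5 ≈ -2.646e-5 MHz.

-2.646e-5 megahertz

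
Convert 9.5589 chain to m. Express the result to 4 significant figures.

192.3 m

1 chain = 20.1168 m.
9.5589 × 20.1168 ≈ 192.3 m.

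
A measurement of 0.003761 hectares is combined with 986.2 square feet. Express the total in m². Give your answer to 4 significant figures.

0.003761 ha = 37.6100 m² and 986.2 ft² = 91.6210 m².
37.6100 + 91.6210 ≈ 129.2 m².

129.2 m²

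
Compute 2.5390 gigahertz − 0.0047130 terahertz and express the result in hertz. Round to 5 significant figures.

2.5390 GHz = 2.53900e+9 Hz and 0.0047130 THz = 4.71300e+9 Hz.
2.53900e+9 − 4.71300e+9 ≈ -2.1740e+9 Hz.

-2.1740e+9 hertz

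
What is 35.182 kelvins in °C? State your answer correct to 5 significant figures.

-237.97 °C

K = °C + 273.15.
Applying the formula gives -237.97 °C.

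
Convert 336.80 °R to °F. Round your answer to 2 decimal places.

°R = °F + 459.67.
Applying the formula gives -122.87 °F.

-122.87 degrees Fahrenheit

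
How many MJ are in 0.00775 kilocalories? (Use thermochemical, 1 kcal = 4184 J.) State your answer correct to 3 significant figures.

1 kcal = 0.00418400 MJ.
So 0.00775 × 0.00418400 ≈ 3.24e-5 MJ.

3.24e-5 megajoules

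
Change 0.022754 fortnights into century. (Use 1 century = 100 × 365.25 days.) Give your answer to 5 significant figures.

1 fortnight = 0.000383299 centuries.
So 0.022754 × 0.000383299 ≈ 8.7216 × 10^-6 century.

8.7216 × 10^-6 centuries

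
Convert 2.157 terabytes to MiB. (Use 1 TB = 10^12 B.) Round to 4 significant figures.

2.057 × 10^6 mebibytes

1 TB = 953674 mebibytes.
2.157 × 953674 ≈ 2.057 × 10^6 MiB.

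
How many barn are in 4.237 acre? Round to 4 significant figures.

1.715 × 10^32 barns

1 acre = 4.04686 × 10^31 barns.
4.237 × 4.04686 × 10^31 ≈ 1.715 × 10^32 barn.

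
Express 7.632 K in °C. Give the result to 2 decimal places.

-265.52 °C

K = °C + 273.15.
Applying the formula gives -265.52 °C.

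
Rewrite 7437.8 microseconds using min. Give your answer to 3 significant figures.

0.000124 minutes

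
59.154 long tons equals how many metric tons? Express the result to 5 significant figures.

60.103 metric tons

1 long ton = 1.01605 metric tons.
So 59.154 × 1.01605 ≈ 60.103 t.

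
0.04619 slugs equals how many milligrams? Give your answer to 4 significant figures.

674100 mg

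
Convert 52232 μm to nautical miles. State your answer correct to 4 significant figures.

2.820e-5 nmi

1 micrometer = 5.39957e-10 nmi.
Thus 52232 × 5.39957e-10 ≈ 2.820e-5 nmi.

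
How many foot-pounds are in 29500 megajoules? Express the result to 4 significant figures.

1 MJ = 737562 ft·lbf.
So 29500 × 737562 ≈ 2.176e+10 ft·lbf.

2.176e+10 foot-pounds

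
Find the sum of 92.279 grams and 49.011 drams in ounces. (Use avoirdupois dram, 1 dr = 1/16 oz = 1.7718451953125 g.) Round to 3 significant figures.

6.32 ounces

92.279 g = 3.25505 oz and 49.011 dr = 3.06319 oz.
3.25505 + 3.06319 ≈ 6.32 oz.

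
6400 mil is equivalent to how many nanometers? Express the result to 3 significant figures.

1.63e+8 nm

1 mil = 25400.0 nm.
Thus 6400 × 25400.0 ≈ 1.63e+8 nm.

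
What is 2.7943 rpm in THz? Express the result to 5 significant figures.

4.6572e-14 THz

1 revolution per minute = 1.66667e-14 terahertz.
2.7943 × 1.66667e-14 ≈ 4.6572e-14 THz.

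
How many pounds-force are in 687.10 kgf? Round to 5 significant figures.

1514.8 pounds-force

1 kilogram-force = 2.20462 lbf.
Then 687.10 × 2.20462 ≈ 1514.8 lbf.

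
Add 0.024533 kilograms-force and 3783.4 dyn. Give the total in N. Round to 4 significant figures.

0.024533 kgf = 0.240587 N and 3783.4 dyn = 0.0378340 N.
0.240587 + 0.0378340 ≈ 0.2784 N.

0.2784 newtons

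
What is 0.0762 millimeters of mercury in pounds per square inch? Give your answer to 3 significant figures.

0.00147 pounds per square inch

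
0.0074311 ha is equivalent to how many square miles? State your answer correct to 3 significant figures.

2.87e-5 square miles

1 hectare = 0.00386102 mi².
So 0.0074311 × 0.00386102 ≈ 2.87e-5 mi².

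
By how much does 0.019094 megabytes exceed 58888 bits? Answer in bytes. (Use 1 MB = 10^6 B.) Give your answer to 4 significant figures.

11730 B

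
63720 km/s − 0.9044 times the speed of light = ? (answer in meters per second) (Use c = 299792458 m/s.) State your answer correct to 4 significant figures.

63720 km/s = 6.37200e+7 m/s and 0.9044 c = 2.71132e+8 m/s.
6.37200e+7 − 2.71132e+8 ≈ -2.074e+8 m/s.

-2.074e+8 m/s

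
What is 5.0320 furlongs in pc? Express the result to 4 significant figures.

1 furlong = 6.51941 × 10^-15 pc.
So 5.0320 × 6.51941 × 10^-15 ≈ 3.281 × 10^-14 pc.

3.281 × 10^-14 parsecs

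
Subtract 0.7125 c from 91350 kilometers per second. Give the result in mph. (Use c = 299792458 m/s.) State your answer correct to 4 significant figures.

-2.735 × 10^8 miles per hour

91350 km/s = 2.04344 × 10^8 mph and 0.7125 c = 4.77814 × 10^8 mph.
2.04344 × 10^8 − 4.77814 × 10^8 ≈ -2.735 × 10^8 mph.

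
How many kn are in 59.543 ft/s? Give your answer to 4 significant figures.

35.28 knots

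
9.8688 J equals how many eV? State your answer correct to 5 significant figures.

6.1596e+19 eV

1 joule = 6.24151e+18 electronvolts.
9.8688 × 6.24151e+18 ≈ 6.1596e+19 eV.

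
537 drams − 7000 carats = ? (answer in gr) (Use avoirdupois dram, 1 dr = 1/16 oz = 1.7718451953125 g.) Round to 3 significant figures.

537 dr = 14683.6 gr and 7000 ct = 21605.3 gr.
14683.6 − 21605.3 ≈ -6920 gr.

-6920 gr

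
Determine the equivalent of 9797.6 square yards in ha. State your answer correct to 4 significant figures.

1 square yard = 8.36127e-5 ha.
Thus 9797.6 × 8.36127e-5 ≈ 0.8192 ha.

0.8192 hectares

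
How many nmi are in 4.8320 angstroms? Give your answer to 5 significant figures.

2.6091e-13 nmi

1 Å = 5.39957e-14 nautical miles.
Thus 4.8320 × 5.39957e-14 ≈ 2.6091e-13 nmi.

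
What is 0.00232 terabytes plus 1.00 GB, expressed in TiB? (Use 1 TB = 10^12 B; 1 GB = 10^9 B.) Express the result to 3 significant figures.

0.00232 TB = 0.00211003 TiB and 1.00 GB = 0.000909495 TiB.
0.00211003 + 0.000909495 ≈ 0.00302 TiB.

0.00302 tebibytes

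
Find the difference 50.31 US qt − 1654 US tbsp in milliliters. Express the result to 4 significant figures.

23150 mL

50.31 US qt = 47611.0 mL and 1654 US tbsp = 24457.3 mL.
47611.0 − 24457.3 ≈ 23150 mL.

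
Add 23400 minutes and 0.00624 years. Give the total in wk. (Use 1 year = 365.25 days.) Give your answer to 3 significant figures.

23400 min = 2.32143 wk and 0.00624 yr = 0.325594 wk.
2.32143 + 0.325594 ≈ 2.65 wk.

2.65 wk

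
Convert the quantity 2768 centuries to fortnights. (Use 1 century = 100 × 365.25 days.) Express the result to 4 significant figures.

1 century = 2608.93 fortnight.
Thus 2768 × 2608.93 ≈ 7.222 × 10^6 fortnight.

7.222 × 10^6 fortnights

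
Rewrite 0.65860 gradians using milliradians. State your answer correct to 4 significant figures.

10.35 milliradians

1 grad = 15.7080 mrad.
Thus 0.65860 × 15.7080 ≈ 10.35 mrad.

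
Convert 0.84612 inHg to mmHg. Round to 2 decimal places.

21.49 mmHg

1 inHg = 25.4000 mmHg.
Thus 0.84612 × 25.4000 ≈ 21.49 mmHg.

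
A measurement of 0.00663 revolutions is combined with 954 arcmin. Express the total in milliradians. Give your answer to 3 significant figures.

0.00663 rev = 41.6575 mrad and 954 arcmin = 277.507 mrad.
41.6575 + 277.507 ≈ 319 mrad.

319 milliradians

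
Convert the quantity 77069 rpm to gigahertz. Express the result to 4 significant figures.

1.284e-6 GHz

1 revolution per minute = 1.66667e-11 GHz.
Then 77069 × 1.66667e-11 ≈ 1.284e-6 GHz.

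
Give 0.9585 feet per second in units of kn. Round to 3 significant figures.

0.568 kn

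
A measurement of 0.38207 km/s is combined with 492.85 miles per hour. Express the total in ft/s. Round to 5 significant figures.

1976.4 ft/s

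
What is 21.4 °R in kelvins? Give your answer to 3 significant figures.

11.9 kelvins

°R = K × 9/5.
Applying the formula gives 11.9 K.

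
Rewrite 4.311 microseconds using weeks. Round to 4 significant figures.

7.128 × 10^-12 wk

1 μs = 1.65344 × 10^-12 wk.
Then 4.311 × 1.65344 × 10^-12 ≈ 7.128 × 10^-12 wk.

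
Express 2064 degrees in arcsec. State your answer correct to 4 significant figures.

1 degree = 3600.00 arcseconds.
Thus 2064 × 3600.00 ≈ 7.430 × 10^6 arcsec.

7.430 × 10^6 arcseconds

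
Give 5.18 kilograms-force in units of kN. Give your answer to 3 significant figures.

0.0508 kilonewtons

1 kilogram-force = 0.00980665 kN.
5.18 × 0.00980665 ≈ 0.0508 kN.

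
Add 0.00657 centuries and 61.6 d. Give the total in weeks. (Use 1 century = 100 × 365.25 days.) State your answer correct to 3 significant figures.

43.1 weeks

0.00657 century = 34.2813 wk and 61.6 d = 8.80000 wk.
34.2813 + 8.80000 ≈ 43.1 wk.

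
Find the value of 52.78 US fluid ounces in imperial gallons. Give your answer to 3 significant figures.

1 US fl oz = 0.00650527 imperial gallons.
Then 52.78 × 0.00650527 ≈ 0.343 imp gal.

0.343 imp gal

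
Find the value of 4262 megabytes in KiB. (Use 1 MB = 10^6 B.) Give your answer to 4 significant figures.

1 MB = 976.5625 KiB.
4262 × 976.5625 ≈ 4.162e+6 KiB.

4.162e+6 kibibytes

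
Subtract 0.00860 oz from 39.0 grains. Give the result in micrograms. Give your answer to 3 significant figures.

2.28 × 10^6 micrograms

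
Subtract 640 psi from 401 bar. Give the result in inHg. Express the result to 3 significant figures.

10500 inches of mercury

401 bar = 11841.5 inHg and 640 psi = 1303.05 inHg.
11841.5 − 1303.05 ≈ 10500 inHg.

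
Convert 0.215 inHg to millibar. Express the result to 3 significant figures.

7.28 millibar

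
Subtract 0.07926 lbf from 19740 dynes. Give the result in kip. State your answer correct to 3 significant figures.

19740 dyn = 4.43773 × 10^-5 kip and 0.07926 lbf = 7.92600 × 10^-5 kip.
4.43773 × 10^-5 − 7.92600 × 10^-5 ≈ -3.49 × 10^-5 kip.

-3.49 × 10^-5 kips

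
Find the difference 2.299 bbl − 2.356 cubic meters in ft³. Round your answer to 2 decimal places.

-70.29 cubic feet

2.299 bbl = 12.9079 ft³ and 2.356 m³ = 83.2014 ft³.
12.9079 − 83.2014 ≈ -70.29 ft³.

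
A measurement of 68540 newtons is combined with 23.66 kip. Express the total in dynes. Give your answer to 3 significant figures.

1.74 × 10^10 dynes

68540 N = 6.85400 × 10^9 dyn and 23.66 kip = 1.05245 × 10^10 dyn.
6.85400 × 10^9 + 1.05245 × 10^10 ≈ 1.74 × 10^10 dyn.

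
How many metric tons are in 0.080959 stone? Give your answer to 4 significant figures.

1 st = 0.00635029 t.
Thus 0.080959 × 0.00635029 ≈ 0.0005141 t.

0.0005141 metric tons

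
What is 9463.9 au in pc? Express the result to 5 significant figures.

0.045882 parsecs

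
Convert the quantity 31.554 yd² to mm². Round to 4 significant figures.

2.638e+7 mm²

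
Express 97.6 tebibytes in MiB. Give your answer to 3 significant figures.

1.02e+8 MiB

1 tebibyte = 1.04858e+6 MiB.
So 97.6 × 1.04858e+6 ≈ 1.02e+8 MiB.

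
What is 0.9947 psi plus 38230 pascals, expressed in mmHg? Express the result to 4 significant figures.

338.2 millimeters of mercury

0.9947 psi = 51.4408 mmHg and 38230 Pa = 286.749 mmHg.
51.4408 + 286.749 ≈ 338.2 mmHg.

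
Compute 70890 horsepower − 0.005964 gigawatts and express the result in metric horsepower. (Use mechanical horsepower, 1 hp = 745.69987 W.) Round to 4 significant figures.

63760 PS

70890 hp = 71873.2 PS and 0.005964 GW = 8108.78 PS.
71873.2 − 8108.78 ≈ 63760 PS.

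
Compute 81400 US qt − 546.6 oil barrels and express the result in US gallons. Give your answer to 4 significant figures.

81400 US qt = 20350.0 US gal and 546.6 bbl = 22957.2 US gal.
20350.0 − 22957.2 ≈ -2607 US gal.

-2607 US gallons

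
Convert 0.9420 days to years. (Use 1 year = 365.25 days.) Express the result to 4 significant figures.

0.002579 years

1 day = 0.00273785 yr.
Thus 0.9420 × 0.00273785 ≈ 0.002579 yr.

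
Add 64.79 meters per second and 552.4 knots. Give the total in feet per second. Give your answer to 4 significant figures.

64.79 m/s = 212.566 ft/s and 552.4 kn = 932.346 ft/s.
212.566 + 932.346 ≈ 1145 ft/s.

1145 ft/s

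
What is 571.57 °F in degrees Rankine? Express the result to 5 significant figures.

1031.2 degrees Rankine

°R = °F + 459.67.
Applying the formula gives 1031.2 °R.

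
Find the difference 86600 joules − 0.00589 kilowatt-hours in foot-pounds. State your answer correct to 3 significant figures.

86600 J = 63872.9 ft·lbf and 0.00589 kWh = 15639.3 ft·lbf.
63872.9 − 15639.3 ≈ 48200 ft·lbf.

48200 foot-pounds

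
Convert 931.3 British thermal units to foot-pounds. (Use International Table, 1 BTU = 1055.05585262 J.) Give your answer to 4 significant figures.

724700 ft·lbf

1 British thermal unit = 778.169 ft·lbf.
Then 931.3 × 778.169 ≈ 724700 ft·lbf.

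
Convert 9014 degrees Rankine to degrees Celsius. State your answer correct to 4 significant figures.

°R = (°C + 273.15) × 9/5.
Applying the formula gives 4735 °C.

4735 °C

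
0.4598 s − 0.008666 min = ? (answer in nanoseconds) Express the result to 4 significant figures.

-6.016 × 10^7 nanoseconds

0.4598 s = 4.59800 × 10^8 ns and 0.008666 min = 5.19960 × 10^8 ns.
4.59800 × 10^8 − 5.19960 × 10^8 ≈ -6.016 × 10^7 ns.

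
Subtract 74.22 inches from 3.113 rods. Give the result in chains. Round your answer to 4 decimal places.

0.6845 chains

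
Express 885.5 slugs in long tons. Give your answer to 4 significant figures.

12.72 long tons

1 slug = 0.0143634 long tons.
So 885.5 × 0.0143634 ≈ 12.72 long ton.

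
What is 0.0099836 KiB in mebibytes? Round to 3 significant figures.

1 kibibyte = 0.0009765625 MiB.
Thus 0.0099836 × 0.0009765625 ≈ 9.75e-6 MiB.

9.75e-6 MiB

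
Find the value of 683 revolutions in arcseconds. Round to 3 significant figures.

1 rev = 1.29600e+6 arcsec.
Then 683 × 1.29600e+6 ≈ 8.85e+8 arcsec.

8.85e+8 arcsec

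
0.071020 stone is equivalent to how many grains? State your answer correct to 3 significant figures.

6960 grains

1 stone = 98000.0 gr.
0.071020 × 98000.0 ≈ 6960 gr.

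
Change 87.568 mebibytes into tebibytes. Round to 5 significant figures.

1 MiB = 9.53674 × 10^-7 tebibytes.
87.568 × 9.53674 × 10^-7 ≈ 8.3511 × 10^-5 TiB.

8.3511 × 10^-5 TiB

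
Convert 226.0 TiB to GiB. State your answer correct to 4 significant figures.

231400 GiB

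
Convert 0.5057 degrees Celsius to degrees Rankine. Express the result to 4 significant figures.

°R = (°C + 273.15) × 9/5.
Applying the formula gives 492.6 °R.

492.6 °R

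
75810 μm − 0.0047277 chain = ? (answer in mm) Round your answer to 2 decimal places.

-19.30 millimeters

75810 μm = 75.8100 mm and 0.0047277 chain = 95.1062 mm.
75.8100 − 95.1062 ≈ -19.30 mm.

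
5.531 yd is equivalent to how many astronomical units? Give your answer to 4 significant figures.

1 yard = 6.11239e-12 au.
Thus 5.531 × 6.11239e-12 ≈ 3.381e-11 au.

3.381e-11 au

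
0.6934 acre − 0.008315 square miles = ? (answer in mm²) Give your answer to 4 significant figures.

0.6934 acre = 2.80609 × 10^9 mm² and 0.008315 mi² = 2.15358 × 10^10 mm².
2.80609 × 10^9 − 2.15358 × 10^10 ≈ -1.873 × 10^10 mm².

-1.873 × 10^10 mm²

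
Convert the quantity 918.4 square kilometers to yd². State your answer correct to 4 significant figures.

1.098 × 10^9 yd²

1 square kilometer = 1.19599 × 10^6 square yards.
Thus 918.4 × 1.19599 × 10^6 ≈ 1.098 × 10^9 yd².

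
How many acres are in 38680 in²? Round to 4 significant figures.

0.006166 acres

1 square inch = 1.59423e-7 acre.
Thus 38680 × 1.59423e-7 ≈ 0.006166 acre.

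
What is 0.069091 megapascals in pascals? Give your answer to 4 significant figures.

69090 pascals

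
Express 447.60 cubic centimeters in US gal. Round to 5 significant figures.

0.11824 US gal

1 cubic centimeter = 0.000264172 US gal.
So 447.60 × 0.000264172 ≈ 0.11824 US gal.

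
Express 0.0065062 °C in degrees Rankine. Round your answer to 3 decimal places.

°R = (°C + 273.15) × 9/5.
Applying the formula gives 491.682 °R.

491.682 degrees Rankine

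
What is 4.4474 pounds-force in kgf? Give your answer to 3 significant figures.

2.02 kgf

1 lbf = 0.453592 kilograms-force.
Thus 4.4474 × 0.453592 ≈ 2.02 kgf.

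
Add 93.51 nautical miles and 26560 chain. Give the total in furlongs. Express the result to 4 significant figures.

3517 furlong

93.51 nmi = 860.875 furlong and 26560 chain = 2656.00 furlong.
860.875 + 2656.00 ≈ 3517 furlong.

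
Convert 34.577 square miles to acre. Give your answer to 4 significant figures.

22130 acre

1 square mile = 640.000 acre.
Thus 34.577 × 640.000 ≈ 22130 acre.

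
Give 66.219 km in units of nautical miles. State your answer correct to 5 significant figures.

1 kilometer = 0.539957 nautical miles.
Then 66.219 × 0.539957 ≈ 35.755 nmi.

35.755 nautical miles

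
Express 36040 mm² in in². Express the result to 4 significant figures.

1 mm² = 0.00155000 square inches.
So 36040 × 0.00155000 ≈ 55.86 in².

55.86 in²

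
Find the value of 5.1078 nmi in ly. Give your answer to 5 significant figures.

9.9989 × 10^-13 ly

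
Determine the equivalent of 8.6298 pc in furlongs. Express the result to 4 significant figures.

1 pc = 1.53388 × 10^14 furlongs.
So 8.6298 × 1.53388 × 10^14 ≈ 1.324 × 10^15 furlong.

1.324 × 10^15 furlong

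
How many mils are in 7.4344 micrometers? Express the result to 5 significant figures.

0.29269 mil

1 micrometer = 0.0393701 mils.
So 7.4344 × 0.0393701 ≈ 0.29269 mil.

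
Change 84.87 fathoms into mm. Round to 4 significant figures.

155200 millimeters

1 fathom = 1828.80 mm.
So 84.87 × 1828.80 ≈ 155200 mm.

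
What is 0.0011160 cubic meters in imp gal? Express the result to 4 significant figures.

1 m³ = 219.969 imp gal.
So 0.0011160 × 219.969 ≈ 0.2455 imp gal.

0.2455 imperial gallons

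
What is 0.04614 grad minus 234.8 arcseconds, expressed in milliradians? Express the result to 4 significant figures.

-0.4136 mrad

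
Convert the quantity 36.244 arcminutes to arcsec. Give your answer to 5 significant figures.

2174.6 arcsec

1 arcminute = 60.0000 arcsec.
So 36.244 × 60.0000 ≈ 2174.6 arcsec.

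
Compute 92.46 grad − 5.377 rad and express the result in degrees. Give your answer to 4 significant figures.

-224.9 °

92.46 grad = 83.2140 ° and 5.377 rad = 308.079 °.
83.2140 − 308.079 ≈ -224.9 °.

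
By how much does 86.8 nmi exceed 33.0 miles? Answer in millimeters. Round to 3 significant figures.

1.08e+8 millimeters

86.8 nmi = 1.60754e+8 mm and 33.0 mi = 5.31084e+7 mm.
1.60754e+8 − 5.31084e+7 ≈ 1.08e+8 mm.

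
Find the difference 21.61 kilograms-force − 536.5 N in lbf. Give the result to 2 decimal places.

-72.97 pounds-force

21.61 kgf = 47.6419 lbf and 536.5 N = 120.610 lbf.
47.6419 − 120.610 ≈ -72.97 lbf.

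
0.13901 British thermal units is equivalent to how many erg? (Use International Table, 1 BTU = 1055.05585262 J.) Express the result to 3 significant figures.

1.47 × 10^9 erg

1 British thermal unit = 1.05506 × 10^10 erg.
Then 0.13901 × 1.05506 × 10^10 ≈ 1.47 × 10^9 erg.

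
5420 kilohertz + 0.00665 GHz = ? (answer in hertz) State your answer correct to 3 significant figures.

5420 kHz = 5.42000 × 10^6 Hz and 0.00665 GHz = 6.65000 × 10^6 Hz.
5.42000 × 10^6 + 6.65000 × 10^6 ≈ 1.21 × 10^7 Hz.

1.21 × 10^7 hertz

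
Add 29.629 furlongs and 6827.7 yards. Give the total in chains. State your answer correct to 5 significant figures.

29.629 furlong = 296.290 chain and 6827.7 yd = 310.350 chain.
296.290 + 310.350 ≈ 606.64 chain.

606.64 chain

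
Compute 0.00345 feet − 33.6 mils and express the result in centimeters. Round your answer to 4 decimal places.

0.0198 centimeters

0.00345 ft = 0.105156 cm and 33.6 mil = 0.0853440 cm.
0.105156 − 0.0853440 ≈ 0.0198 cm.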